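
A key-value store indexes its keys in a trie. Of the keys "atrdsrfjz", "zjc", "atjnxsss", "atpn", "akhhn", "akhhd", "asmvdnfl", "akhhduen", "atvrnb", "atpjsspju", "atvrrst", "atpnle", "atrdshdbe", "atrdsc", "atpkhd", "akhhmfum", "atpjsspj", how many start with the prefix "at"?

11

Filter for entries beginning with "at":
Matches: "atjnxsss", "atpjsspj", "atpjsspju", "atpkhd", "atpn", "atpnle", "atrdsc", "atrdshdbe", "atrdsrfjz", "atvrnb", "atvrrst"
Count: 11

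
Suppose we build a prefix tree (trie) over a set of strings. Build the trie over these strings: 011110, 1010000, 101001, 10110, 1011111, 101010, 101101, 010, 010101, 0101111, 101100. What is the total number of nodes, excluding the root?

For each word, the new-node count is its length minus the longest prefix already in the trie:
  "011110" → 6 new (0, 1, 1, 1, 1, 0)
  "1010000" → 7 new (1, 0, 1, 0, 0, 0, 0)
  "101001" → prefix "10100" already present; 1 new (1)
  "10110" → prefix "101" already present; 2 new (1, 0)
  "1011111" → prefix "1011" already present; 3 new (1, 1, 1)
  "101010" → prefix "1010" already present; 2 new (1, 0)
  "101101" → prefix "10110" already present; 1 new (1)
  "010" → prefix "01" already present; 1 new (0)
  "010101" → prefix "010" already present; 3 new (1, 0, 1)
  "0101111" → prefix "0101" already present; 3 new (1, 1, 1)
  "101100" → prefix "10110" already present; 1 new (0)
Total nodes = 6 + 7 + 1 + 2 + 3 + 2 + 1 + 1 + 3 + 3 + 1 = 30

30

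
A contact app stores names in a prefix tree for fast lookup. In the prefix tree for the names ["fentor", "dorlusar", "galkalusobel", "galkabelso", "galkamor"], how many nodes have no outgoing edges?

Leaves are exactly the stored words that no other stored word extends.
Those words: "dorlusar", "fentor", "galkabelso", "galkalusobel", "galkamor"
Leaf count: 5

5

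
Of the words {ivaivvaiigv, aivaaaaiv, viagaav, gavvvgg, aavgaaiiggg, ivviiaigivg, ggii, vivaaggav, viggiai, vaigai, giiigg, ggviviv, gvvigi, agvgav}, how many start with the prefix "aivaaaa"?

Walk to "aivaaaa"; the words in its subtree are exactly those with that prefix.
Matches: "aivaaaaiv"
Count: 1

1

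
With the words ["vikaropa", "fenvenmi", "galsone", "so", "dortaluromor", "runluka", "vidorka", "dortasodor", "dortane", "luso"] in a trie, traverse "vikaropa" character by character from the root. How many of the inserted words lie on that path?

1

Check each prefix of "vikaropa" against the stored set — each match is an end-marker on the path.
Prefixes of the query that are stored words: "vikaropa"
Count: 1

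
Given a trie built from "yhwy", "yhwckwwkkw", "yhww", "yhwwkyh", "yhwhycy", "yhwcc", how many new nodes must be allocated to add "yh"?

Every character of "yh" already lies on an existing path (it is a prefix of some stored word).
No new nodes are needed: 0.

0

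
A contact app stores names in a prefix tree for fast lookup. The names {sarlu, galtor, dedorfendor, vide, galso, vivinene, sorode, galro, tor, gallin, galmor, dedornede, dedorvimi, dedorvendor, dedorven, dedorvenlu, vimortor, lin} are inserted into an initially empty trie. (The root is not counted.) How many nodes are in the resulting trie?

74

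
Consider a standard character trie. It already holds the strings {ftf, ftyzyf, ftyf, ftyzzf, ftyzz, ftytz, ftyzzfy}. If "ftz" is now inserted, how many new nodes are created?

The longest prefix of "ftz" already in the trie is "ft" (length 2).
So 3 − 2 = 1 new nodes.

1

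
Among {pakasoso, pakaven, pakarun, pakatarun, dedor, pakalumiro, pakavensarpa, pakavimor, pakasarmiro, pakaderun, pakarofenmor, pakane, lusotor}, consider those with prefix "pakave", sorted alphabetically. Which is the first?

pakaven

Words with prefix "pakave", in lexicographic order: "pakaven", "pakavensarpa"
Position 1: pakaven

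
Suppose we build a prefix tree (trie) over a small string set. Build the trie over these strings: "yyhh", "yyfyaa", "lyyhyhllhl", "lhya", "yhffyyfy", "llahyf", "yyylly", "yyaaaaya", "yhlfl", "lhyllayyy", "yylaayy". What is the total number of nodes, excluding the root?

Count nodes per top-level branch (shared prefixes stored once):
  'l'-branch (lhya, lhyllayyy, llahyf, lyyhyhllhl): 24 nodes
  'y'-branch (yhffyyfy, yhlfl, yyaaaaya, yyfyaa, yyhh, yylaayy, yyylly): 33 nodes
Sum: 57

57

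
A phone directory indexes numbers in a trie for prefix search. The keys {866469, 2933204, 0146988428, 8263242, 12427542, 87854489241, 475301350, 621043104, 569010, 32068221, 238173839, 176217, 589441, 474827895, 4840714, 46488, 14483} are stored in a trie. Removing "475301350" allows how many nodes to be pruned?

7

A node on "475301350"'s path can go only if nothing else ends at it or branches off below it.
The suffix "5301350" (7 nodes) is used only by "475301350"; the node for "47" still has the child "4", so pruning stops there.
Nodes removed: 7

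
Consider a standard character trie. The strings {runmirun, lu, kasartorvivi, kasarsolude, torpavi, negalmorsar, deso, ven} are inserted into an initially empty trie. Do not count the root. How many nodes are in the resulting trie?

Trace insertions, counting only characters that open a new branch:
  "runmirun" → 8 new (r, u, n, m, i, r, u, n)
  "lu" → 2 new (l, u)
  "kasartorvivi" → 12 new (k, a, s, a, r, t, o, r, v, i, v, i)
  "kasarsolude" → prefix "kasar" already present; 6 new (s, o, l, u, d, e)
  "torpavi" → 7 new (t, o, r, p, a, v, i)
  "negalmorsar" → 11 new (n, e, g, a, l, m, o, r, s, a, r)
  "deso" → 4 new (d, e, s, o)
  "ven" → 3 new (v, e, n)
Total nodes = 8 + 2 + 12 + 6 + 7 + 11 + 4 + 3 = 53

53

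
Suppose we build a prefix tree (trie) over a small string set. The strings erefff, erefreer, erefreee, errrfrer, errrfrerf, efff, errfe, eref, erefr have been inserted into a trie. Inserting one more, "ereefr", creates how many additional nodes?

Walking "ereefr" from the root, the first 3 characters ("ere") follow existing edges; "e" is the first miss.
So 6 − 3 = 3 new nodes.

3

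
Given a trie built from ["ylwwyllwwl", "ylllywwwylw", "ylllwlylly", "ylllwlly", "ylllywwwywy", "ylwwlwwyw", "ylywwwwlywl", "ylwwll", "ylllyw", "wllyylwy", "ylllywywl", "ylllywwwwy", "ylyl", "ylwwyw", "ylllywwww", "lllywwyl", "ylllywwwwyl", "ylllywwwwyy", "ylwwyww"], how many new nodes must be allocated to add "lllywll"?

2

The longest prefix of "lllywll" already in the trie is "lllyw" (length 5).
Each of the 2 remaining characters creates one node.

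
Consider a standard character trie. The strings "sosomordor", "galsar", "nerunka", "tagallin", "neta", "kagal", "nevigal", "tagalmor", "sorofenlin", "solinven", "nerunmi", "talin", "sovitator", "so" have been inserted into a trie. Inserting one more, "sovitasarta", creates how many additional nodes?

Walking "sovitasarta" from the root, the first 6 characters ("sovita") follow existing edges; "s" is the first miss.
So 11 − 6 = 5 new nodes.

5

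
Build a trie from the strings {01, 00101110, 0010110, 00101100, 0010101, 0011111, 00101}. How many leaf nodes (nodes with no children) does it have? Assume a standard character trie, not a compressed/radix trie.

5

A leaf is a node with no children — equivalently, the end of a word that is not a proper prefix of any other stored word.
Those words: "0010101", "00101100", "00101110", "0011111", "01"
Leaf count: 5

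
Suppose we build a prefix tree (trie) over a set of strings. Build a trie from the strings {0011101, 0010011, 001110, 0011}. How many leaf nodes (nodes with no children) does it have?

A leaf is a node with no children — equivalently, the end of a word that is not a proper prefix of any other stored word.
Those words: "0010011", "0011101"
Leaf count: 2

2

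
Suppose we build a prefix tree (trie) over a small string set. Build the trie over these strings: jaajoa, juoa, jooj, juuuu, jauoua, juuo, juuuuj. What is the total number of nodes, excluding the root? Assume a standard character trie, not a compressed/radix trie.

21

Count nodes per top-level branch (shared prefixes stored once):
  'j'-branch (jaajoa, jauoua, jooj, juoa, juuo, juuuu, juuuuj): 21 nodes
Sum: 21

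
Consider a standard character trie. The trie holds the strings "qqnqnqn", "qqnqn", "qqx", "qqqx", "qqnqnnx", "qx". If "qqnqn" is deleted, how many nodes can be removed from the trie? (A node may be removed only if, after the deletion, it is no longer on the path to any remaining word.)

0

After clearing the end-marker at "qqnqn", prune upward until reaching a node still needed by another word.
Every node on "qqnqn" is still needed (e.g. by "qqnqnqn"), so nothing is freed.
Nodes removed: 0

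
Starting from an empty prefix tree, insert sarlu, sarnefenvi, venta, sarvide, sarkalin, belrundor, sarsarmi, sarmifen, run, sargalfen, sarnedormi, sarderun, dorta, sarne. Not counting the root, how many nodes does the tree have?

Trace insertions, counting only characters that open a new branch:
  "sarlu" → 5 new (s, a, r, l, u)
  "sarnefenvi" → prefix "sar" already present; 7 new (n, e, f, e, n, v, i)
  "venta" → 5 new (v, e, n, t, a)
  "sarvide" → prefix "sar" already present; 4 new (v, i, d, e)
  "sarkalin" → prefix "sar" already present; 5 new (k, a, l, i, n)
  "belrundor" → 9 new (b, e, l, r, u, n, d, o, r)
  "sarsarmi" → prefix "sar" already present; 5 new (s, a, r, m, i)
  "sarmifen" → prefix "sar" already present; 5 new (m, i, f, e, n)
  "run" → 3 new (r, u, n)
  "sargalfen" → prefix "sar" already present; 6 new (g, a, l, f, e, n)
  "sarnedormi" → prefix "sarne" already present; 5 new (d, o, r, m, i)
  "sarderun" → prefix "sar" already present; 5 new (d, e, r, u, n)
  "dorta" → 5 new (d, o, r, t, a)
  "sarne" → prefix "sarne" already present; 0 new (none)
Total nodes = 5 + 7 + 5 + 4 + 5 + 9 + 5 + 5 + 3 + 6 + 5 + 5 + 5 + 0 = 69

69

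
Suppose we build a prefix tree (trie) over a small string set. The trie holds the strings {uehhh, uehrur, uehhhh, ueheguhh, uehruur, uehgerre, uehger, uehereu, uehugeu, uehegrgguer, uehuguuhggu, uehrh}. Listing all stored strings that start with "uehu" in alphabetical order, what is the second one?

uehuguuhggu

DFS of the "uehu" subtree visits, in order: "uehugeu", "uehuguuhggu"
The 2nd is uehuguuhggu.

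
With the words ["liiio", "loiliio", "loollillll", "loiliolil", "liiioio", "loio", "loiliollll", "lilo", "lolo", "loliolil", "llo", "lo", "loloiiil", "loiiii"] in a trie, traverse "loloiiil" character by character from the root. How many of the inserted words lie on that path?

3

Traverse "loloiiil" character by character; count nodes along the way that are marked as word ends.
Prefixes of the query that are stored words: "lo", "lolo", "loloiiil"
Count: 3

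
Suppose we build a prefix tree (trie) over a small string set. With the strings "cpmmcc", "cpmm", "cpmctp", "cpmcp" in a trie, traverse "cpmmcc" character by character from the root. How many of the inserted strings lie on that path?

2

Traverse "cpmmcc" character by character; count nodes along the way that are marked as word ends.
Prefixes of the query that are stored words: "cpmm", "cpmmcc"
Count: 2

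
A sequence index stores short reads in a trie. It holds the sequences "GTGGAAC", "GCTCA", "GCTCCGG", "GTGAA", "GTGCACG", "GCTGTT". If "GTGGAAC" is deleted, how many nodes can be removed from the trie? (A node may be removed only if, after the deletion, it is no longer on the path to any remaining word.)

A node on "GTGGAAC"'s path can go only if nothing else ends at it or branches off below it.
The suffix "GAAC" (4 nodes) is used only by "GTGGAAC"; the node for "GTG" still has the child "A", so pruning stops there.
Nodes removed: 4

4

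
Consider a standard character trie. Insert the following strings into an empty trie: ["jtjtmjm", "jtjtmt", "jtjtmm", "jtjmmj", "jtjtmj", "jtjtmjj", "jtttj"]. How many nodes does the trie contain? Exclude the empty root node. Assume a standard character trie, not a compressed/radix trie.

16

Trace insertions, counting only characters that open a new branch:
  "jtjtmjm" → 7 new (j, t, j, t, m, j, m)
  "jtjtmt" → prefix "jtjtm" already present; 1 new (t)
  "jtjtmm" → prefix "jtjtm" already present; 1 new (m)
  "jtjmmj" → prefix "jtj" already present; 3 new (m, m, j)
  "jtjtmj" → prefix "jtjtmj" already present; 0 new (none)
  "jtjtmjj" → prefix "jtjtmj" already present; 1 new (j)
  "jtttj" → prefix "jt" already present; 3 new (t, t, j)
Total nodes = 7 + 1 + 1 + 3 + 0 + 1 + 3 = 16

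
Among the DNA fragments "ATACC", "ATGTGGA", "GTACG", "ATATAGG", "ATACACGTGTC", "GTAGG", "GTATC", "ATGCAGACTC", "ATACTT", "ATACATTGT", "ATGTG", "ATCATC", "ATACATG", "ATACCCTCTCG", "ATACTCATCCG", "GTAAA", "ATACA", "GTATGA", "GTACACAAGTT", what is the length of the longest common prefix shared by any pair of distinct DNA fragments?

Equivalently: take the maximum, over all pairs, of their longest common prefix length.
e.g. "ATACATG" and "ATACATTGT" share the prefix "ATACAT" of length 6; no pair shares a longer one.
Longest shared-prefix length: 6

6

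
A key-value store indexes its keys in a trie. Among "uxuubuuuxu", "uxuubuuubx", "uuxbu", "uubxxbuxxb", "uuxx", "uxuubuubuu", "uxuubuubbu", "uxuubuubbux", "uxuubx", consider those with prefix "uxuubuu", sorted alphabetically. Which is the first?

uxuubuubbu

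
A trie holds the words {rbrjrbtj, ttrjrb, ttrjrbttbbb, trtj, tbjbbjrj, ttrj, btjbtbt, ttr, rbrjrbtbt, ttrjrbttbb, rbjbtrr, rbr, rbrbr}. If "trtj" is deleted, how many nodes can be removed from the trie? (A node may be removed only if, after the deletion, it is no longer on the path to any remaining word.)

3

After clearing the end-marker at "trtj", prune upward until reaching a node still needed by another word.
The suffix "rtj" (3 nodes) is used only by "trtj"; the node for "t" still has the child "t", so pruning stops there.
Nodes removed: 3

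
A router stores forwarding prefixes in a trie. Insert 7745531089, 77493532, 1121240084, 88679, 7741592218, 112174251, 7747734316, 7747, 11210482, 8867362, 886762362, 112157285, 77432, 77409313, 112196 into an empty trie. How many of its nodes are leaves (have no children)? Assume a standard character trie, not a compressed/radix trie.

14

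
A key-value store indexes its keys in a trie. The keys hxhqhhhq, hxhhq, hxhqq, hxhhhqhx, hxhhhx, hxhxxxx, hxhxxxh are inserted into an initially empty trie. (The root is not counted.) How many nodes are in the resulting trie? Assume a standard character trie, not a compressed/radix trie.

Trace insertions, counting only characters that open a new branch:
  "hxhqhhhq" → 8 new (h, x, h, q, h, h, h, q)
  "hxhhq" → prefix "hxh" already present; 2 new (h, q)
  "hxhqq" → prefix "hxhq" already present; 1 new (q)
  "hxhhhqhx" → prefix "hxhh" already present; 4 new (h, q, h, x)
  "hxhhhx" → prefix "hxhhh" already present; 1 new (x)
  "hxhxxxx" → prefix "hxh" already present; 4 new (x, x, x, x)
  "hxhxxxh" → prefix "hxhxxx" already present; 1 new (h)
Total nodes = 8 + 2 + 1 + 4 + 1 + 4 + 1 = 21

21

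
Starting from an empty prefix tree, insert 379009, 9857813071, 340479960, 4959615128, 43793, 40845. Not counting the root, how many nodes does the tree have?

Insert word by word; a character creates a node only if that edge doesn't already exist:
  "379009" → 6 new (3, 7, 9, 0, 0, 9)
  "9857813071" → 10 new (9, 8, 5, 7, 8, 1, 3, 0, 7, 1)
  "340479960" → prefix "3" already present; 8 new (4, 0, 4, 7, 9, 9, 6, 0)
  "4959615128" → 10 new (4, 9, 5, 9, 6, 1, 5, 1, 2, 8)
  "43793" → prefix "4" already present; 4 new (3, 7, 9, 3)
  "40845" → prefix "4" already present; 4 new (0, 8, 4, 5)
Total nodes = 6 + 10 + 8 + 10 + 4 + 4 = 42

42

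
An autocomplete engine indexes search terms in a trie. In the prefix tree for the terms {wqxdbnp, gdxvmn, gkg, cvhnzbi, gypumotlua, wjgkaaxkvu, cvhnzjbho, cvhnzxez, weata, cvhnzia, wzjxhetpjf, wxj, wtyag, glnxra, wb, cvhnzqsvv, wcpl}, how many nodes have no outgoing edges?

A leaf is a node with no children — equivalently, the end of a word that is not a proper prefix of any other stored word.
Those words: "cvhnzbi", "cvhnzia", "cvhnzjbho", "cvhnzqsvv", "cvhnzxez", "gdxvmn", "gkg", "glnxra", "gypumotlua", "wb", "wcpl", "weata", "wjgkaaxkvu", "wqxdbnp", "wtyag", "wxj", "wzjxhetpjf"
Leaf count: 17

17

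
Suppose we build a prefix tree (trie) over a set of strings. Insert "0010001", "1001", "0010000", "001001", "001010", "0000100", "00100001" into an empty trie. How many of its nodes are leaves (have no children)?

Leaves are exactly the stored words that no other stored word extends.
Those words: "0000100", "00100001", "0010001", "001001", "001010", "1001"
Leaf count: 6

6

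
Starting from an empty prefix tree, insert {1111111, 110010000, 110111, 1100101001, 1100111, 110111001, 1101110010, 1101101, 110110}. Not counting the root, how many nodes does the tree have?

Count nodes per top-level branch (shared prefixes stored once):
  '1'-branch (110010000, 1100101001, 1100111, 110110, 1101101, 110111, 110111001, 1101110010, 1111111): 29 nodes
Sum: 29

29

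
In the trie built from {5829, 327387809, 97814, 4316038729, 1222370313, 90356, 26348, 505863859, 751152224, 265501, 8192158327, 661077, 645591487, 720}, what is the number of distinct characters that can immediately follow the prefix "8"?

1

Follow the path "8" to its node, then look at its outgoing edges.
Distinct next characters after "8": 1.
That node has 1 child edge.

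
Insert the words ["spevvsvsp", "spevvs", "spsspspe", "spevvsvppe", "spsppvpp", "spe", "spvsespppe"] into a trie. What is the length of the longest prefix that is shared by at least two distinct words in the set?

7

The deepest shared node is where two words last agree before diverging.
e.g. "spevvsvppe" and "spevvsvsp" share the prefix "spevvsv" of length 7; no pair shares a longer one.
Longest shared-prefix length: 7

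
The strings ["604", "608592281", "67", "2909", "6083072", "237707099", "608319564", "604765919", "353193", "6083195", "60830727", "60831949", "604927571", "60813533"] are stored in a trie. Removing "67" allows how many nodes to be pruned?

1

Walk "67" from the leaf back toward the root, removing each node that no remaining word uses.
The suffix "7" (1 node) is used only by "67"; the node for "6" still has the child "0", so pruning stops there.
Nodes removed: 1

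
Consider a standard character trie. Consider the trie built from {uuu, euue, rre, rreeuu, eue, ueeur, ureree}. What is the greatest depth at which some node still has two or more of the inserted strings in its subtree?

Equivalently: take the maximum, over all pairs, of their longest common prefix length.
e.g. "rre" and "rreeuu" share the prefix "rre" of length 3; no pair shares a longer one.
Longest shared-prefix length: 3

3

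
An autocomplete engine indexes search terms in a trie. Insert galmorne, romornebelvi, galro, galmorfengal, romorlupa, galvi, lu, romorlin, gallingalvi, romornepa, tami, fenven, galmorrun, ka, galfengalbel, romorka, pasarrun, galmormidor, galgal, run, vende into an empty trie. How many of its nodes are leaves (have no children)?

21

A leaf is a node with no children — equivalently, the end of a word that is not a proper prefix of any other stored word.
Those words: "fenven", "galfengalbel", "galgal", "gallingalvi", "galmorfengal", "galmormidor", "galmorne", "galmorrun", "galro", "galvi", "ka", "lu", "pasarrun", "romorka", "romorlin", "romorlupa", "romornebelvi", "romornepa", "run", "tami", "vende"
Leaf count: 21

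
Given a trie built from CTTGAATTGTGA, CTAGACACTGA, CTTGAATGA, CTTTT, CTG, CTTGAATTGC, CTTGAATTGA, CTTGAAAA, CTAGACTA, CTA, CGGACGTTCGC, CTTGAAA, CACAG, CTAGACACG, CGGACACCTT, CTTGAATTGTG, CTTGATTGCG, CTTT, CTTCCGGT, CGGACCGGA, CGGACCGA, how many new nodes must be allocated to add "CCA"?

"C" is already a path in the trie; the remaining "CA" must be added.
So 3 − 1 = 2 new nodes.

2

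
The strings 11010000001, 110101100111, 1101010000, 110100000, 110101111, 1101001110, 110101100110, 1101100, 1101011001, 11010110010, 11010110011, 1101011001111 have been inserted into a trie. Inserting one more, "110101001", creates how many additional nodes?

Walking "110101001" from the root, the first 8 characters ("11010100") follow existing edges; "1" is the first miss.
Each of the 1 remaining characters creates one node.

1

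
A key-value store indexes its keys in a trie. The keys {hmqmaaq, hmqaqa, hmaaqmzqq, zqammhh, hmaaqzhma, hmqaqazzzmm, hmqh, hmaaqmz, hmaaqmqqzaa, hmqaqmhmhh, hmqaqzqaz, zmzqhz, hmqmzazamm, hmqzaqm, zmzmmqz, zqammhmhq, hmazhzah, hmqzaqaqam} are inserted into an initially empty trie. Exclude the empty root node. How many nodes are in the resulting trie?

Trace insertions, counting only characters that open a new branch:
  "hmqmaaq" → 7 new (h, m, q, m, a, a, q)
  "hmqaqa" → prefix "hmq" already present; 3 new (a, q, a)
  "hmaaqmzqq" → prefix "hm" already present; 7 new (a, a, q, m, z, q, q)
  "zqammhh" → 7 new (z, q, a, m, m, h, h)
  "hmaaqzhma" → prefix "hmaaq" already present; 4 new (z, h, m, a)
  "hmqaqazzzmm" → prefix "hmqaqa" already present; 5 new (z, z, z, m, m)
  "hmqh" → prefix "hmq" already present; 1 new (h)
  "hmaaqmz" → prefix "hmaaqmz" already present; 0 new (none)
  "hmaaqmqqzaa" → prefix "hmaaqm" already present; 5 new (q, q, z, a, a)
  "hmqaqmhmhh" → prefix "hmqaq" already present; 5 new (m, h, m, h, h)
  "hmqaqzqaz" → prefix "hmqaq" already present; 4 new (z, q, a, z)
  "zmzqhz" → prefix "z" already present; 5 new (m, z, q, h, z)
  "hmqmzazamm" → prefix "hmqm" already present; 6 new (z, a, z, a, m, m)
  "hmqzaqm" → prefix "hmq" already present; 4 new (z, a, q, m)
  "zmzmmqz" → prefix "zmz" already present; 4 new (m, m, q, z)
  "zqammhmhq" → prefix "zqammh" already present; 3 new (m, h, q)
  "hmazhzah" → prefix "hma" already present; 5 new (z, h, z, a, h)
  "hmqzaqaqam" → prefix "hmqzaq" already present; 4 new (a, q, a, m)
Total nodes = 7 + 3 + 7 + 7 + 4 + 5 + 1 + 0 + 5 + 5 + 4 + 5 + 6 + 4 + 4 + 3 + 5 + 4 = 79

79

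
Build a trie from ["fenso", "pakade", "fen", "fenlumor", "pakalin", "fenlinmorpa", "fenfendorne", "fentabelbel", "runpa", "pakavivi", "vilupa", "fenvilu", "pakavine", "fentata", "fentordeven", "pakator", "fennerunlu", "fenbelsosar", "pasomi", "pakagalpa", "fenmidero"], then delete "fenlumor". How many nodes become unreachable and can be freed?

A node on "fenlumor"'s path can go only if nothing else ends at it or branches off below it.
The suffix "umor" (4 nodes) is used only by "fenlumor"; the node for "fenl" still has the child "i", so pruning stops there.
Nodes removed: 4

4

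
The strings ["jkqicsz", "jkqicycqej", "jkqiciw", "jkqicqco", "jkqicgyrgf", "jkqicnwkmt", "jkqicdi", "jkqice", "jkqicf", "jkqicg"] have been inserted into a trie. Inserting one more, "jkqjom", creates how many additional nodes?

Walking "jkqjom" from the root, the first 3 characters ("jkq") follow existing edges; "j" is the first miss.
So 6 − 3 = 3 new nodes.

3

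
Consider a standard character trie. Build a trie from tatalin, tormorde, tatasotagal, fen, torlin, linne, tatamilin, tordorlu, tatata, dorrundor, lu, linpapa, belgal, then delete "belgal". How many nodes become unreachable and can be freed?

A node on "belgal"'s path can go only if nothing else ends at it or branches off below it.
No other word shares any prefix with "belgal", so all 6 of its nodes go.
Nodes removed: 6

6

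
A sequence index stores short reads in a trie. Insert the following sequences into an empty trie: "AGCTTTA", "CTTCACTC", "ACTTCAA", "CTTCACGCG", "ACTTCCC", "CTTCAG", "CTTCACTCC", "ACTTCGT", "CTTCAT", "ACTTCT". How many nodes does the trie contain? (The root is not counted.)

Insert word by word; a character creates a node only if that edge doesn't already exist:
  "AGCTTTA" → 7 new (A, G, C, T, T, T, A)
  "CTTCACTC" → 8 new (C, T, T, C, A, C, T, C)
  "ACTTCAA" → prefix "A" already present; 6 new (C, T, T, C, A, A)
  "CTTCACGCG" → prefix "CTTCAC" already present; 3 new (G, C, G)
  "ACTTCCC" → prefix "ACTTC" already present; 2 new (C, C)
  "CTTCAG" → prefix "CTTCA" already present; 1 new (G)
  "CTTCACTCC" → prefix "CTTCACTC" already present; 1 new (C)
  "ACTTCGT" → prefix "ACTTC" already present; 2 new (G, T)
  "CTTCAT" → prefix "CTTCA" already present; 1 new (T)
  "ACTTCT" → prefix "ACTTC" already present; 1 new (T)
Total nodes = 7 + 8 + 6 + 3 + 2 + 1 + 1 + 2 + 1 + 1 = 32

32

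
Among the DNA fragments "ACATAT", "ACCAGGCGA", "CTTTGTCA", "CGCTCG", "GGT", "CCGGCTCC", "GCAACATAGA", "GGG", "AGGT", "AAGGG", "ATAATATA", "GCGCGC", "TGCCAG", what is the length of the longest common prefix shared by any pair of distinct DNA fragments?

2

Equivalently: take the maximum, over all pairs, of their longest common prefix length.
e.g. "ACATAT" and "ACCAGGCGA" share the prefix "AC" of length 2; no pair shares a longer one.
Longest shared-prefix length: 2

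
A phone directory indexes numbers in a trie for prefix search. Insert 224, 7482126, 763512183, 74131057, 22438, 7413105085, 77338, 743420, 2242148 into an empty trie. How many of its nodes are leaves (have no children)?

8

Leaves are exactly the stored words that no other stored word extends.
Those words: "2242148", "22438", "7413105085", "74131057", "743420", "7482126", "763512183", "77338"
Leaf count: 8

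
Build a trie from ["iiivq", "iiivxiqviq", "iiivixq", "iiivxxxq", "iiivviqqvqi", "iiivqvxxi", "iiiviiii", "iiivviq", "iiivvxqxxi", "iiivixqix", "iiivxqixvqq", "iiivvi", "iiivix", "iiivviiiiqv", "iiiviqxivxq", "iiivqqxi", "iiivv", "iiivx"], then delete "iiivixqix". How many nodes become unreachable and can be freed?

2

A node on "iiivixqix"'s path can go only if nothing else ends at it or branches off below it.
The suffix "ix" (2 nodes) is used only by "iiivixqix"; "iiivixq" is itself a stored word, so pruning stops there.
Nodes removed: 2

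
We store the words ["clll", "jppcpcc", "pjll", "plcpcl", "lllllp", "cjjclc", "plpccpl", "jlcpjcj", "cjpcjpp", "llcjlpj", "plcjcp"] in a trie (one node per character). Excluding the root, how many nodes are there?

55

Insert word by word; a character creates a node only if that edge doesn't already exist:
  "clll" → 4 new (c, l, l, l)
  "jppcpcc" → 7 new (j, p, p, c, p, c, c)
  "pjll" → 4 new (p, j, l, l)
  "plcpcl" → prefix "p" already present; 5 new (l, c, p, c, l)
  "lllllp" → 6 new (l, l, l, l, l, p)
  "cjjclc" → prefix "c" already present; 5 new (j, j, c, l, c)
  "plpccpl" → prefix "pl" already present; 5 new (p, c, c, p, l)
  "jlcpjcj" → prefix "j" already present; 6 new (l, c, p, j, c, j)
  "cjpcjpp" → prefix "cj" already present; 5 new (p, c, j, p, p)
  "llcjlpj" → prefix "ll" already present; 5 new (c, j, l, p, j)
  "plcjcp" → prefix "plc" already present; 3 new (j, c, p)
Total nodes = 4 + 7 + 4 + 5 + 6 + 5 + 5 + 6 + 5 + 5 + 3 = 55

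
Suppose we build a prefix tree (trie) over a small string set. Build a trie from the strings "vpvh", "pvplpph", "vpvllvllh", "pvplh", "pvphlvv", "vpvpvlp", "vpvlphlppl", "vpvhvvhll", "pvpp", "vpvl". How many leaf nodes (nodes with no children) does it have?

Leaves are exactly the stored words that no other stored word extends.
Those words: "pvphlvv", "pvplh", "pvplpph", "pvpp", "vpvhvvhll", "vpvllvllh", "vpvlphlppl", "vpvpvlp"
Leaf count: 8

8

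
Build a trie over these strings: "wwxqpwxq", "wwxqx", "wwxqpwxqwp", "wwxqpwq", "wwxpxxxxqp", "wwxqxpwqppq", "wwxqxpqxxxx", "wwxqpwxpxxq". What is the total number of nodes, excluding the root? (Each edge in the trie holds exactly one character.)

Count nodes per top-level branch (shared prefixes stored once):
  'w'-branch (wwxpxxxxqp, wwxqpwq, wwxqpwxpxxq, wwxqpwxq, wwxqpwxqwp, wwxqx, wwxqxpqxxxx, wwxqxpwqppq): 34 nodes
Sum: 34

34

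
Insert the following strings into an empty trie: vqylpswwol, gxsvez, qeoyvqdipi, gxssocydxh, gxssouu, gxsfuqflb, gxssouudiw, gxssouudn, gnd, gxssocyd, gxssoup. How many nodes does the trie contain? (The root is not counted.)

48

Insert word by word; a character creates a node only if that edge doesn't already exist:
  "vqylpswwol" → 10 new (v, q, y, l, p, s, w, w, o, l)
  "gxsvez" → 6 new (g, x, s, v, e, z)
  "qeoyvqdipi" → 10 new (q, e, o, y, v, q, d, i, p, i)
  "gxssocydxh" → prefix "gxs" already present; 7 new (s, o, c, y, d, x, h)
  "gxssouu" → prefix "gxsso" already present; 2 new (u, u)
  "gxsfuqflb" → prefix "gxs" already present; 6 new (f, u, q, f, l, b)
  "gxssouudiw" → prefix "gxssouu" already present; 3 new (d, i, w)
  "gxssouudn" → prefix "gxssouud" already present; 1 new (n)
  "gnd" → prefix "g" already present; 2 new (n, d)
  "gxssocyd" → prefix "gxssocyd" already present; 0 new (none)
  "gxssoup" → prefix "gxssou" already present; 1 new (p)
Total nodes = 10 + 6 + 10 + 7 + 2 + 6 + 3 + 1 + 2 + 0 + 1 = 48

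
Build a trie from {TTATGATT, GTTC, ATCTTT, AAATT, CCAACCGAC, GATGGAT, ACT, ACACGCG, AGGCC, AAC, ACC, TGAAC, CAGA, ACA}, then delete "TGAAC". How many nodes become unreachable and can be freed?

4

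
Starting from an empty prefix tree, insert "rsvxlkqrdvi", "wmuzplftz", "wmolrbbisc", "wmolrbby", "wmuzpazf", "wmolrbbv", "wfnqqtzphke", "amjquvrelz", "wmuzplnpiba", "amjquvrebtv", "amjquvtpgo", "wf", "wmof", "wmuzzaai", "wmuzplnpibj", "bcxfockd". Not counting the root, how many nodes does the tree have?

79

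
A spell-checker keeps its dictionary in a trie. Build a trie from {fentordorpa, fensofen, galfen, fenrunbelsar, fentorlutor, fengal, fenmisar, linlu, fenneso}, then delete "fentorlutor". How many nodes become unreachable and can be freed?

Walk "fentorlutor" from the leaf back toward the root, removing each node that no remaining word uses.
The suffix "lutor" (5 nodes) is used only by "fentorlutor"; the node for "fentor" still has the child "d", so pruning stops there.
Nodes removed: 5

5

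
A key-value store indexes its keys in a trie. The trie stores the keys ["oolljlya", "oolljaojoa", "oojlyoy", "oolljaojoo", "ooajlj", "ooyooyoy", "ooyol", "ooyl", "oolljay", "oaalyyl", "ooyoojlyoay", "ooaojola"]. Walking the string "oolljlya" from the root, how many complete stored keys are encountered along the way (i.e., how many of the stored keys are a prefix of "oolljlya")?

Traverse "oolljlya" character by character; count nodes along the way that are marked as word ends.
Prefixes of the query that are stored words: "oolljlya"
Count: 1

1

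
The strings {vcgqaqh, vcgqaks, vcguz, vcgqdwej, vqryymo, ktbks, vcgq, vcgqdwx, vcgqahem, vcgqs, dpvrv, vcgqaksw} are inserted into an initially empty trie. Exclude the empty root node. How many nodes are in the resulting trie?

Count nodes per top-level branch (shared prefixes stored once):
  'd'-branch (dpvrv): 5 nodes
  'k'-branch (ktbks): 5 nodes
  'v'-branch (vcgq, vcgqahem, vcgqaks, vcgqaksw, vcgqaqh, vcgqdwej, vcgqdwx, vcgqs, vcguz, vqryymo): 27 nodes
Sum: 37

37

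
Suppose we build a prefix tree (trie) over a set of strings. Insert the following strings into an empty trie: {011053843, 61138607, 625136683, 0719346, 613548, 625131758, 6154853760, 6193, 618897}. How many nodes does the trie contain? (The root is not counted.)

53

Count nodes per top-level branch (shared prefixes stored once):
  '0'-branch (011053843, 0719346): 15 nodes
  '6'-branch (61138607, 613548, 6154853760, 618897, 6193, 625131758, 625136683): 38 nodes
Sum: 53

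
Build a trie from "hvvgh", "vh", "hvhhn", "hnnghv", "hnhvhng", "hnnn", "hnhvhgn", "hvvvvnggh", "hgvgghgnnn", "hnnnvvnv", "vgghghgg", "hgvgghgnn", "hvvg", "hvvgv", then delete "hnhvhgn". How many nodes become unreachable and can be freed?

2

A node on "hnhvhgn"'s path can go only if nothing else ends at it or branches off below it.
The suffix "gn" (2 nodes) is used only by "hnhvhgn"; the node for "hnhvh" still has the child "n", so pruning stops there.
Nodes removed: 2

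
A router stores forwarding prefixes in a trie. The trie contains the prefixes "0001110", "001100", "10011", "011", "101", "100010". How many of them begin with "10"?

3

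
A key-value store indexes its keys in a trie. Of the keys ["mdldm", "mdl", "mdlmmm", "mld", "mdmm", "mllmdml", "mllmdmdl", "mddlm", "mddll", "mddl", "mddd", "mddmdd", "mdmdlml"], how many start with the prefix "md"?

Traverse to the node for "md", then collect every word in that subtree.
Words under "md": mddd, mddl, mddll, mddlm, mddmdd, mdl, mdldm, mdlmmm, mdmdlml, mdmm
Count: 10

10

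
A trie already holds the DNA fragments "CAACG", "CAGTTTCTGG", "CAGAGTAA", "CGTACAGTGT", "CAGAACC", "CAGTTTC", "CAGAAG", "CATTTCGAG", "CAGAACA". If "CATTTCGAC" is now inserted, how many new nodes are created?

1

The longest prefix of "CATTTCGAC" already in the trie is "CATTTCGA" (length 8).
So 9 − 8 = 1 new nodes.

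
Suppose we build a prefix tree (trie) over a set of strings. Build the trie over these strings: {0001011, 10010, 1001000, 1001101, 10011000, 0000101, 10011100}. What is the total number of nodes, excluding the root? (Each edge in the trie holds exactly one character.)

26

Insert word by word; a character creates a node only if that edge doesn't already exist:
  "0001011" → 7 new (0, 0, 0, 1, 0, 1, 1)
  "10010" → 5 new (1, 0, 0, 1, 0)
  "1001000" → prefix "10010" already present; 2 new (0, 0)
  "1001101" → prefix "1001" already present; 3 new (1, 0, 1)
  "10011000" → prefix "100110" already present; 2 new (0, 0)
  "0000101" → prefix "000" already present; 4 new (0, 1, 0, 1)
  "10011100" → prefix "10011" already present; 3 new (1, 0, 0)
Total nodes = 7 + 5 + 2 + 3 + 2 + 4 + 3 = 26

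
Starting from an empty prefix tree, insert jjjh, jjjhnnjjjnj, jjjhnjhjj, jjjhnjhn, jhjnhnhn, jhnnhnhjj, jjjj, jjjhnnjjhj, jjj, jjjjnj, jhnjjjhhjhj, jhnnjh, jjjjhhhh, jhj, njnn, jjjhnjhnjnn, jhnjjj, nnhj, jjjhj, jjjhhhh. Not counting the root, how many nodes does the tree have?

63

Trace insertions, counting only characters that open a new branch:
  "jjjh" → 4 new (j, j, j, h)
  "jjjhnnjjjnj" → prefix "jjjh" already present; 7 new (n, n, j, j, j, n, j)
  "jjjhnjhjj" → prefix "jjjhn" already present; 4 new (j, h, j, j)
  "jjjhnjhn" → prefix "jjjhnjh" already present; 1 new (n)
  "jhjnhnhn" → prefix "j" already present; 7 new (h, j, n, h, n, h, n)
  "jhnnhnhjj" → prefix "jh" already present; 7 new (n, n, h, n, h, j, j)
  "jjjj" → prefix "jjj" already present; 1 new (j)
  "jjjhnnjjhj" → prefix "jjjhnnjj" already present; 2 new (h, j)
  "jjj" → prefix "jjj" already present; 0 new (none)
  "jjjjnj" → prefix "jjjj" already present; 2 new (n, j)
  "jhnjjjhhjhj" → prefix "jhn" already present; 8 new (j, j, j, h, h, j, h, j)
  "jhnnjh" → prefix "jhnn" already present; 2 new (j, h)
  "jjjjhhhh" → prefix "jjjj" already present; 4 new (h, h, h, h)
  "jhj" → prefix "jhj" already present; 0 new (none)
  "njnn" → 4 new (n, j, n, n)
  "jjjhnjhnjnn" → prefix "jjjhnjhn" already present; 3 new (j, n, n)
  "jhnjjj" → prefix "jhnjjj" already present; 0 new (none)
  "nnhj" → prefix "n" already present; 3 new (n, h, j)
  "jjjhj" → prefix "jjjh" already present; 1 new (j)
  "jjjhhhh" → prefix "jjjh" already present; 3 new (h, h, h)
Total nodes = 4 + 7 + 4 + 1 + 7 + 7 + 1 + 2 + 0 + 2 + 8 + 2 + 4 + 0 + 4 + 3 + 0 + 3 + 1 + 3 = 63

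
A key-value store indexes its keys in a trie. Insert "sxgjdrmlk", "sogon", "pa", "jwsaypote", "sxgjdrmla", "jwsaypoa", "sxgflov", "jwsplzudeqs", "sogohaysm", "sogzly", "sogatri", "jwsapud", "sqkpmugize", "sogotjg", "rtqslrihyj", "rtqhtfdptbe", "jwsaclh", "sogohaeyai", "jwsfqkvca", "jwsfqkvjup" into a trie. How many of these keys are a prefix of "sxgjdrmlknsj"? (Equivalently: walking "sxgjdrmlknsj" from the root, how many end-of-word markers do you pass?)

1

Traverse "sxgjdrmlknsj" character by character; count nodes along the way that are marked as word ends.
Prefixes of the query that are stored words: "sxgjdrmlk"
Count: 1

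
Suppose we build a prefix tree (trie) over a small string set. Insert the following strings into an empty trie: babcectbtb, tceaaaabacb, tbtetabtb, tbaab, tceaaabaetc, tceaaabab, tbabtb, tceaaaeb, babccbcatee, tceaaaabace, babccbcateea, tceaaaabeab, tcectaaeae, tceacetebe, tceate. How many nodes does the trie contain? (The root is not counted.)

Insert word by word; a character creates a node only if that edge doesn't already exist:
  "babcectbtb" → 10 new (b, a, b, c, e, c, t, b, t, b)
  "tceaaaabacb" → 11 new (t, c, e, a, a, a, a, b, a, c, b)
  "tbtetabtb" → prefix "t" already present; 8 new (b, t, e, t, a, b, t, b)
  "tbaab" → prefix "tb" already present; 3 new (a, a, b)
  "tceaaabaetc" → prefix "tceaaa" already present; 5 new (b, a, e, t, c)
  "tceaaabab" → prefix "tceaaaba" already present; 1 new (b)
  "tbabtb" → prefix "tba" already present; 3 new (b, t, b)
  "tceaaaeb" → prefix "tceaaa" already present; 2 new (e, b)
  "babccbcatee" → prefix "babc" already present; 7 new (c, b, c, a, t, e, e)
  "tceaaaabace" → prefix "tceaaaabac" already present; 1 new (e)
  "babccbcateea" → prefix "babccbcatee" already present; 1 new (a)
  "tceaaaabeab" → prefix "tceaaaab" already present; 3 new (e, a, b)
  "tcectaaeae" → prefix "tce" already present; 7 new (c, t, a, a, e, a, e)
  "tceacetebe" → prefix "tcea" already present; 6 new (c, e, t, e, b, e)
  "tceate" → prefix "tcea" already present; 2 new (t, e)
Total nodes = 10 + 11 + 8 + 3 + 5 + 1 + 3 + 2 + 7 + 1 + 1 + 3 + 7 + 6 + 2 = 70

70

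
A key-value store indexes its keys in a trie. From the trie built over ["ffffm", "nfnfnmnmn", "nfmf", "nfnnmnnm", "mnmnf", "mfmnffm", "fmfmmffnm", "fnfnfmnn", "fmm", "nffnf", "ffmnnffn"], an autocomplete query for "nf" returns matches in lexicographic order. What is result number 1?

Filter for "nf…" and sort: "nffnf", "nfmf", "nfnfnmnmn", "nfnnmnnm"
Position 1: nffnf

nffnf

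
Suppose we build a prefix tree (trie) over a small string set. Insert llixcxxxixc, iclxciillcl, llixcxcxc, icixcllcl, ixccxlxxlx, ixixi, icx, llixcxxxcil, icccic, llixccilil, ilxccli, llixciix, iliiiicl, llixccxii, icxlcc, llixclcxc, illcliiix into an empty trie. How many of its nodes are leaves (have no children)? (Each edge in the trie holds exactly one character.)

16

Leaves are exactly the stored words that no other stored word extends.
Those words: "icccic", "icixcllcl", "iclxciillcl", "icxlcc", "iliiiicl", "illcliiix", "ilxccli", "ixccxlxxlx", "ixixi", "llixccilil", "llixccxii", "llixciix", "llixclcxc", "llixcxcxc", "llixcxxxcil", "llixcxxxixc"
Leaf count: 16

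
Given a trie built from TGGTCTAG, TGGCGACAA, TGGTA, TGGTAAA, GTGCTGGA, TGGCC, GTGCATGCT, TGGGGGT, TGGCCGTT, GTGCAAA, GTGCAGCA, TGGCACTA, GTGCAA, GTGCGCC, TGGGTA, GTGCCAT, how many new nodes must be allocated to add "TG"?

"TG" is already a full path in the trie; only an end-marker is added.
No new nodes are needed: 0.

0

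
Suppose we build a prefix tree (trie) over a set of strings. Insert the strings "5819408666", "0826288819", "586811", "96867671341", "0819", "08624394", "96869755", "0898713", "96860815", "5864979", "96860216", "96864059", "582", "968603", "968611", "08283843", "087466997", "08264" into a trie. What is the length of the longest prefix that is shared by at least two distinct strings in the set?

5

Look for the deepest trie node that still has at least two words in its subtree.
e.g. "96860216" and "968603" share the prefix "96860" of length 5; no pair shares a longer one.
Longest shared-prefix length: 5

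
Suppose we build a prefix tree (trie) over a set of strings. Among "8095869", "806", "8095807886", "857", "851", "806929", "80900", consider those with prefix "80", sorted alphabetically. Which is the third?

Filter for "80…" and sort: "806", "806929", "80900", "8095807886", "8095869"
Position 3: 80900

80900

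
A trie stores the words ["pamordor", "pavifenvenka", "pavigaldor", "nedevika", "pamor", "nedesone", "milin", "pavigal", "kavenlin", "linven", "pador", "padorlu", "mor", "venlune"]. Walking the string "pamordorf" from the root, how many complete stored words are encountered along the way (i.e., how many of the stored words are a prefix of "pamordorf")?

2

Check each prefix of "pamordorf" against the stored set — each match is an end-marker on the path.
Prefixes of the query that are stored words: "pamor", "pamordor"
Count: 2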